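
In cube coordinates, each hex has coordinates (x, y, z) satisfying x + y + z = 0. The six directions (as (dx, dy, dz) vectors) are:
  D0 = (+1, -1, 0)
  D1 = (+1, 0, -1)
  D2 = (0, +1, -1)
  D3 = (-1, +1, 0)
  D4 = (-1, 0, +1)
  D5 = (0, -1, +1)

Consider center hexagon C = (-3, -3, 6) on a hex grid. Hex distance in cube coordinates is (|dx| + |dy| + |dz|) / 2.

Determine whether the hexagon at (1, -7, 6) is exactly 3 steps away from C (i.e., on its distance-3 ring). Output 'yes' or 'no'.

|px - cx| = |1 - (-3)| = 4
|py - cy| = |-7 - (-3)| = 4
|pz - cz| = |6 - 6| = 0
distance = (4+4+0)/2 = 8/2 = 4
radius = 3; distance != radius -> no

Answer: no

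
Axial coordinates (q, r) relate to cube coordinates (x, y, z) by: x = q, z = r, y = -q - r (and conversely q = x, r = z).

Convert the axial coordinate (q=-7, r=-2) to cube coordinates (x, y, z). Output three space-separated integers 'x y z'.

Answer: -7 9 -2

Derivation:
x = q = -7
z = r = -2
y = -x - z = -(-7) - (-2) = 9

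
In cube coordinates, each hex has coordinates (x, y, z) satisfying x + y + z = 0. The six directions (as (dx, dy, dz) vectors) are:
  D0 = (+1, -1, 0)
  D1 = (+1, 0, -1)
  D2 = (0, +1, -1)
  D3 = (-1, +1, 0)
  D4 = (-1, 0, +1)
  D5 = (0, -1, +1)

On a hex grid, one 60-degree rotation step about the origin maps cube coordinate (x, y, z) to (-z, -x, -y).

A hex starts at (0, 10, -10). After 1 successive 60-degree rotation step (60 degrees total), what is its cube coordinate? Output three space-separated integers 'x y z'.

Answer: 10 0 -10

Derivation:
Start: (0, 10, -10)
Step 1: (0, 10, -10) -> (-(-10), -(0), -(10)) = (10, 0, -10)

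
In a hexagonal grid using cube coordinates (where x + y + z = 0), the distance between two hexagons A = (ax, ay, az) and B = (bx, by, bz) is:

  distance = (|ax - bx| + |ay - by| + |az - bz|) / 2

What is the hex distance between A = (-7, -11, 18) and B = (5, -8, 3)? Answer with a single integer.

Answer: 15

Derivation:
|ax - bx| = |-7 - 5| = 12
|ay - by| = |-11 - (-8)| = 3
|az - bz| = |18 - 3| = 15
distance = (12 + 3 + 15) / 2 = 30 / 2 = 15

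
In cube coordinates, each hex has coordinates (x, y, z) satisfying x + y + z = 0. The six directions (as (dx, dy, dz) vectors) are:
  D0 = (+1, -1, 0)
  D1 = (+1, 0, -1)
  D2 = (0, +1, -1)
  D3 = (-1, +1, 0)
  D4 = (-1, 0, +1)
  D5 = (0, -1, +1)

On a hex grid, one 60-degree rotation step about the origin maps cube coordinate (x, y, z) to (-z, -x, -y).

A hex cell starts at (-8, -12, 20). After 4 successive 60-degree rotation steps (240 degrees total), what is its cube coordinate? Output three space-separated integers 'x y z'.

Answer: 20 -8 -12

Derivation:
Start: (-8, -12, 20)
Step 1: (-8, -12, 20) -> (-(20), -(-8), -(-12)) = (-20, 8, 12)
Step 2: (-20, 8, 12) -> (-(12), -(-20), -(8)) = (-12, 20, -8)
Step 3: (-12, 20, -8) -> (-(-8), -(-12), -(20)) = (8, 12, -20)
Step 4: (8, 12, -20) -> (-(-20), -(8), -(12)) = (20, -8, -12)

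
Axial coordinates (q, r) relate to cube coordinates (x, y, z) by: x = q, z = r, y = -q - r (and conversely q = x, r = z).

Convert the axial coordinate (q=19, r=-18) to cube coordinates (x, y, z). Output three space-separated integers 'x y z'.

Answer: 19 -1 -18

Derivation:
x = q = 19
z = r = -18
y = -x - z = -(19) - (-18) = -1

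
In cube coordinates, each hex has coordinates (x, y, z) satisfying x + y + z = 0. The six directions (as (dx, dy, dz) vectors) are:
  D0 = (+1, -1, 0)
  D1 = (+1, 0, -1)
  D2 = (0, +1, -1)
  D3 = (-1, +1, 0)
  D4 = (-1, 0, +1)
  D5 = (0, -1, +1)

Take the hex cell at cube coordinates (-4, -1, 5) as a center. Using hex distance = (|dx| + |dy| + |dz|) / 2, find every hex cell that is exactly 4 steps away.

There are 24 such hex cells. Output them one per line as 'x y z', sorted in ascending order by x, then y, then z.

Walk ring at distance 4 from (-4, -1, 5):
Start at center + D4*4 = (-8, -1, 9)
  hex 0: (-8, -1, 9)
  hex 1: (-7, -2, 9)
  hex 2: (-6, -3, 9)
  hex 3: (-5, -4, 9)
  hex 4: (-4, -5, 9)
  hex 5: (-3, -5, 8)
  hex 6: (-2, -5, 7)
  hex 7: (-1, -5, 6)
  hex 8: (0, -5, 5)
  hex 9: (0, -4, 4)
  hex 10: (0, -3, 3)
  hex 11: (0, -2, 2)
  hex 12: (0, -1, 1)
  hex 13: (-1, 0, 1)
  hex 14: (-2, 1, 1)
  hex 15: (-3, 2, 1)
  hex 16: (-4, 3, 1)
  hex 17: (-5, 3, 2)
  hex 18: (-6, 3, 3)
  hex 19: (-7, 3, 4)
  hex 20: (-8, 3, 5)
  hex 21: (-8, 2, 6)
  hex 22: (-8, 1, 7)
  hex 23: (-8, 0, 8)
Sorted: 24 hexes.

Answer: -8 -1 9
-8 0 8
-8 1 7
-8 2 6
-8 3 5
-7 -2 9
-7 3 4
-6 -3 9
-6 3 3
-5 -4 9
-5 3 2
-4 -5 9
-4 3 1
-3 -5 8
-3 2 1
-2 -5 7
-2 1 1
-1 -5 6
-1 0 1
0 -5 5
0 -4 4
0 -3 3
0 -2 2
0 -1 1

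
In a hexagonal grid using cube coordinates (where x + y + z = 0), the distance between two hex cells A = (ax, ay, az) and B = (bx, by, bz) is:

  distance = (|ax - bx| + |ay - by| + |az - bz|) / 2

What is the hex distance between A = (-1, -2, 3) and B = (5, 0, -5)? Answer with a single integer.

Answer: 8

Derivation:
|ax - bx| = |-1 - 5| = 6
|ay - by| = |-2 - 0| = 2
|az - bz| = |3 - (-5)| = 8
distance = (6 + 2 + 8) / 2 = 16 / 2 = 8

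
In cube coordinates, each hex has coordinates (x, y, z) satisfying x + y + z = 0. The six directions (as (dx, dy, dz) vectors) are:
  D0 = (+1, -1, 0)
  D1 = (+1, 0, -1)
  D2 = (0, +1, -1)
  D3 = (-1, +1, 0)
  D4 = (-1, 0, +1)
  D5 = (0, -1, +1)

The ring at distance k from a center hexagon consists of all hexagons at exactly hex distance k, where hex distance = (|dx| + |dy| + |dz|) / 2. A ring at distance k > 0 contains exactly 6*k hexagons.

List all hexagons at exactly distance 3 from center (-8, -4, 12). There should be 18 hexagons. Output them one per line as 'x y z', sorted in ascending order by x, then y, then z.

Answer: -11 -4 15
-11 -3 14
-11 -2 13
-11 -1 12
-10 -5 15
-10 -1 11
-9 -6 15
-9 -1 10
-8 -7 15
-8 -1 9
-7 -7 14
-7 -2 9
-6 -7 13
-6 -3 9
-5 -7 12
-5 -6 11
-5 -5 10
-5 -4 9

Derivation:
Walk ring at distance 3 from (-8, -4, 12):
Start at center + D4*3 = (-11, -4, 15)
  hex 0: (-11, -4, 15)
  hex 1: (-10, -5, 15)
  hex 2: (-9, -6, 15)
  hex 3: (-8, -7, 15)
  hex 4: (-7, -7, 14)
  hex 5: (-6, -7, 13)
  hex 6: (-5, -7, 12)
  hex 7: (-5, -6, 11)
  hex 8: (-5, -5, 10)
  hex 9: (-5, -4, 9)
  hex 10: (-6, -3, 9)
  hex 11: (-7, -2, 9)
  hex 12: (-8, -1, 9)
  hex 13: (-9, -1, 10)
  hex 14: (-10, -1, 11)
  hex 15: (-11, -1, 12)
  hex 16: (-11, -2, 13)
  hex 17: (-11, -3, 14)
Sorted: 18 hexes.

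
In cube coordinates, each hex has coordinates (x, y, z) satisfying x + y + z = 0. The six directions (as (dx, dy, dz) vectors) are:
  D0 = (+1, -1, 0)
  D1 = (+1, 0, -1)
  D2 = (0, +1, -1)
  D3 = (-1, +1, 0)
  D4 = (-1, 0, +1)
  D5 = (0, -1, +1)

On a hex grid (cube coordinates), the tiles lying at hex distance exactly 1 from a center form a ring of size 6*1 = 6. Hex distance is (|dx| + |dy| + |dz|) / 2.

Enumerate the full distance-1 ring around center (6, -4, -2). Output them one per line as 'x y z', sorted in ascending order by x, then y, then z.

Answer: 5 -4 -1
5 -3 -2
6 -5 -1
6 -3 -3
7 -5 -2
7 -4 -3

Derivation:
Walk ring at distance 1 from (6, -4, -2):
Start at center + D4*1 = (5, -4, -1)
  hex 0: (5, -4, -1)
  hex 1: (6, -5, -1)
  hex 2: (7, -5, -2)
  hex 3: (7, -4, -3)
  hex 4: (6, -3, -3)
  hex 5: (5, -3, -2)
Sorted: 6 hexes.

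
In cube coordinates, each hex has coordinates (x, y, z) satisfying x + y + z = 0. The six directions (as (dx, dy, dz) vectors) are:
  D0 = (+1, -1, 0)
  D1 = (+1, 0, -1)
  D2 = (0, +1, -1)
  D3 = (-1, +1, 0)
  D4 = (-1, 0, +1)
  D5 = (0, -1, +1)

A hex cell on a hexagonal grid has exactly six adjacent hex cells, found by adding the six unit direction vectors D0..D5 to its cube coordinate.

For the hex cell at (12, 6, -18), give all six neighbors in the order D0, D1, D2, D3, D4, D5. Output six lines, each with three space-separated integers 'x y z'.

Answer: 13 5 -18
13 6 -19
12 7 -19
11 7 -18
11 6 -17
12 5 -17

Derivation:
Center: (12, 6, -18). Add each direction:
  D0: (12, 6, -18) + (1, -1, 0) = (13, 5, -18)
  D1: (12, 6, -18) + (1, 0, -1) = (13, 6, -19)
  D2: (12, 6, -18) + (0, 1, -1) = (12, 7, -19)
  D3: (12, 6, -18) + (-1, 1, 0) = (11, 7, -18)
  D4: (12, 6, -18) + (-1, 0, 1) = (11, 6, -17)
  D5: (12, 6, -18) + (0, -1, 1) = (12, 5, -17)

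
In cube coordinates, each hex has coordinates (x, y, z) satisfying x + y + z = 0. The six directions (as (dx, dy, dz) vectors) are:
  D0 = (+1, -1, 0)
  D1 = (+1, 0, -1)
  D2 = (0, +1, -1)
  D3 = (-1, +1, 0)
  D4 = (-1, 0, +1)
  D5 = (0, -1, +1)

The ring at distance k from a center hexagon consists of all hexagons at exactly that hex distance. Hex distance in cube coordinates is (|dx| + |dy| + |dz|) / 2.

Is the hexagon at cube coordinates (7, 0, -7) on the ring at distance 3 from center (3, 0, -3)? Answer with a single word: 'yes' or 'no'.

Answer: no

Derivation:
|px - cx| = |7 - 3| = 4
|py - cy| = |0 - 0| = 0
|pz - cz| = |-7 - (-3)| = 4
distance = (4+0+4)/2 = 8/2 = 4
radius = 3; distance != radius -> no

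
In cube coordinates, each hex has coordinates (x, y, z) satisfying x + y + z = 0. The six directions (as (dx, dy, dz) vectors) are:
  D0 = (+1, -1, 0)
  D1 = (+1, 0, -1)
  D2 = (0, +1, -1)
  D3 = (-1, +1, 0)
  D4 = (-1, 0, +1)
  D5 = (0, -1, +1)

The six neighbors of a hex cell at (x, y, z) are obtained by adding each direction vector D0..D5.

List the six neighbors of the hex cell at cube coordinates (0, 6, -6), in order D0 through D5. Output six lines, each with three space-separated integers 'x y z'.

Answer: 1 5 -6
1 6 -7
0 7 -7
-1 7 -6
-1 6 -5
0 5 -5

Derivation:
Center: (0, 6, -6). Add each direction:
  D0: (0, 6, -6) + (1, -1, 0) = (1, 5, -6)
  D1: (0, 6, -6) + (1, 0, -1) = (1, 6, -7)
  D2: (0, 6, -6) + (0, 1, -1) = (0, 7, -7)
  D3: (0, 6, -6) + (-1, 1, 0) = (-1, 7, -6)
  D4: (0, 6, -6) + (-1, 0, 1) = (-1, 6, -5)
  D5: (0, 6, -6) + (0, -1, 1) = (0, 5, -5)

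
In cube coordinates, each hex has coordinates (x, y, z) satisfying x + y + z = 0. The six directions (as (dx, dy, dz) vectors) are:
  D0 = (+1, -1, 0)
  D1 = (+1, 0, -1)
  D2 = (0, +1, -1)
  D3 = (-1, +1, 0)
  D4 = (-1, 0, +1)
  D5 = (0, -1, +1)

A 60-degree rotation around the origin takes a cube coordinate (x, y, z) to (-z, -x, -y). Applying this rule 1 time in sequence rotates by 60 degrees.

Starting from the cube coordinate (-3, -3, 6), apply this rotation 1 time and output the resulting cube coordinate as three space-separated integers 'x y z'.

Start: (-3, -3, 6)
Step 1: (-3, -3, 6) -> (-(6), -(-3), -(-3)) = (-6, 3, 3)

Answer: -6 3 3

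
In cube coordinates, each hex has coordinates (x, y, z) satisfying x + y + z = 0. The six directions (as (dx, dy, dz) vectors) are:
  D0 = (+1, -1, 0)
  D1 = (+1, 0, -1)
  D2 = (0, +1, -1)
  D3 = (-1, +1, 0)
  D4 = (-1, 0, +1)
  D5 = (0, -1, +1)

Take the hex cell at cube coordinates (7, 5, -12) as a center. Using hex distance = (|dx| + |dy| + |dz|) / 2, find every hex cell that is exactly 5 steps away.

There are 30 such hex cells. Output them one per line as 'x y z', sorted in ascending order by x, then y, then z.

Answer: 2 5 -7
2 6 -8
2 7 -9
2 8 -10
2 9 -11
2 10 -12
3 4 -7
3 10 -13
4 3 -7
4 10 -14
5 2 -7
5 10 -15
6 1 -7
6 10 -16
7 0 -7
7 10 -17
8 0 -8
8 9 -17
9 0 -9
9 8 -17
10 0 -10
10 7 -17
11 0 -11
11 6 -17
12 0 -12
12 1 -13
12 2 -14
12 3 -15
12 4 -16
12 5 -17

Derivation:
Walk ring at distance 5 from (7, 5, -12):
Start at center + D4*5 = (2, 5, -7)
  hex 0: (2, 5, -7)
  hex 1: (3, 4, -7)
  hex 2: (4, 3, -7)
  hex 3: (5, 2, -7)
  hex 4: (6, 1, -7)
  hex 5: (7, 0, -7)
  hex 6: (8, 0, -8)
  hex 7: (9, 0, -9)
  hex 8: (10, 0, -10)
  hex 9: (11, 0, -11)
  hex 10: (12, 0, -12)
  hex 11: (12, 1, -13)
  hex 12: (12, 2, -14)
  hex 13: (12, 3, -15)
  hex 14: (12, 4, -16)
  hex 15: (12, 5, -17)
  hex 16: (11, 6, -17)
  hex 17: (10, 7, -17)
  hex 18: (9, 8, -17)
  hex 19: (8, 9, -17)
  hex 20: (7, 10, -17)
  hex 21: (6, 10, -16)
  hex 22: (5, 10, -15)
  hex 23: (4, 10, -14)
  hex 24: (3, 10, -13)
  hex 25: (2, 10, -12)
  hex 26: (2, 9, -11)
  hex 27: (2, 8, -10)
  hex 28: (2, 7, -9)
  hex 29: (2, 6, -8)
Sorted: 30 hexes.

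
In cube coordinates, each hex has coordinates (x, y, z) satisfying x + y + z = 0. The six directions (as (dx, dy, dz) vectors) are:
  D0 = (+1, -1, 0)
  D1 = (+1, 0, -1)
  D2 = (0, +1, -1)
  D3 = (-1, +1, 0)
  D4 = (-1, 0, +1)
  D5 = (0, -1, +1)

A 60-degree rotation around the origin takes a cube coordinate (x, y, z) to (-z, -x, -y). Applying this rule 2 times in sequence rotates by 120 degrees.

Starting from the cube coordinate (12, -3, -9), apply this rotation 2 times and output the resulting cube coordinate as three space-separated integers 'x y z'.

Start: (12, -3, -9)
Step 1: (12, -3, -9) -> (-(-9), -(12), -(-3)) = (9, -12, 3)
Step 2: (9, -12, 3) -> (-(3), -(9), -(-12)) = (-3, -9, 12)

Answer: -3 -9 12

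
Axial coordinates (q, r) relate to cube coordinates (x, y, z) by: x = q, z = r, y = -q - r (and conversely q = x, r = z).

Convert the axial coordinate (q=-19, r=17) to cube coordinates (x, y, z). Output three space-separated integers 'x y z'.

Answer: -19 2 17

Derivation:
x = q = -19
z = r = 17
y = -x - z = -(-19) - (17) = 2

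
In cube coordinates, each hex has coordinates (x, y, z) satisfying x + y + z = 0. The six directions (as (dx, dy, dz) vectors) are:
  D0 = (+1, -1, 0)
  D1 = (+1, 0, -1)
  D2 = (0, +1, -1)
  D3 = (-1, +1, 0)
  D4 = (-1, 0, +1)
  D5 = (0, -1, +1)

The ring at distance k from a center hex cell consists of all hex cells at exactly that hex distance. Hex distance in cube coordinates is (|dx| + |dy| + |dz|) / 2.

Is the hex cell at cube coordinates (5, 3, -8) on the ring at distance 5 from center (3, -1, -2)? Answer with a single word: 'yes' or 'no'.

Answer: no

Derivation:
|px - cx| = |5 - 3| = 2
|py - cy| = |3 - (-1)| = 4
|pz - cz| = |-8 - (-2)| = 6
distance = (2+4+6)/2 = 12/2 = 6
radius = 5; distance != radius -> no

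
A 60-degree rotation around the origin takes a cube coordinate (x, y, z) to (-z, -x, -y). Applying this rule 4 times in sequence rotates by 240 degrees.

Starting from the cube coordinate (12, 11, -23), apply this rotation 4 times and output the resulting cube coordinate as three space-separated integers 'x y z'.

Start: (12, 11, -23)
Step 1: (12, 11, -23) -> (-(-23), -(12), -(11)) = (23, -12, -11)
Step 2: (23, -12, -11) -> (-(-11), -(23), -(-12)) = (11, -23, 12)
Step 3: (11, -23, 12) -> (-(12), -(11), -(-23)) = (-12, -11, 23)
Step 4: (-12, -11, 23) -> (-(23), -(-12), -(-11)) = (-23, 12, 11)

Answer: -23 12 11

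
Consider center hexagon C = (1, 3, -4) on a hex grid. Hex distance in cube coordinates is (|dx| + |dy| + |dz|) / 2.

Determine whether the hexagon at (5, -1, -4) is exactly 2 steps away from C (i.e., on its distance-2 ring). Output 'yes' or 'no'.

|px - cx| = |5 - 1| = 4
|py - cy| = |-1 - 3| = 4
|pz - cz| = |-4 - (-4)| = 0
distance = (4+4+0)/2 = 8/2 = 4
radius = 2; distance != radius -> no

Answer: no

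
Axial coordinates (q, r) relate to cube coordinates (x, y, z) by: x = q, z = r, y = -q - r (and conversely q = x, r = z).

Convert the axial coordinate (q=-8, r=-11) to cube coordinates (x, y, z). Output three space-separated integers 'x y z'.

Answer: -8 19 -11

Derivation:
x = q = -8
z = r = -11
y = -x - z = -(-8) - (-11) = 19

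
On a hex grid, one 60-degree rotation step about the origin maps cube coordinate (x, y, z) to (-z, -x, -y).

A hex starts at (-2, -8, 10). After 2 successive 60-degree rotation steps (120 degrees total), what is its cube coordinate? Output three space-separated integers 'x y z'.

Answer: -8 10 -2

Derivation:
Start: (-2, -8, 10)
Step 1: (-2, -8, 10) -> (-(10), -(-2), -(-8)) = (-10, 2, 8)
Step 2: (-10, 2, 8) -> (-(8), -(-10), -(2)) = (-8, 10, -2)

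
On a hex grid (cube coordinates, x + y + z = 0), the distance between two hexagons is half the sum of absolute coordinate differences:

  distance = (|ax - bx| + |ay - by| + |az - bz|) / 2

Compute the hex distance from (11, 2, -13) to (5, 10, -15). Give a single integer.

Answer: 8

Derivation:
|ax - bx| = |11 - 5| = 6
|ay - by| = |2 - 10| = 8
|az - bz| = |-13 - (-15)| = 2
distance = (6 + 8 + 2) / 2 = 16 / 2 = 8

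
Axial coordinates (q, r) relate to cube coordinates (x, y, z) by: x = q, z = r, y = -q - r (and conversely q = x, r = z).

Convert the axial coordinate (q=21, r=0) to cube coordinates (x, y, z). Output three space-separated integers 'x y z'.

x = q = 21
z = r = 0
y = -x - z = -(21) - (0) = -21

Answer: 21 -21 0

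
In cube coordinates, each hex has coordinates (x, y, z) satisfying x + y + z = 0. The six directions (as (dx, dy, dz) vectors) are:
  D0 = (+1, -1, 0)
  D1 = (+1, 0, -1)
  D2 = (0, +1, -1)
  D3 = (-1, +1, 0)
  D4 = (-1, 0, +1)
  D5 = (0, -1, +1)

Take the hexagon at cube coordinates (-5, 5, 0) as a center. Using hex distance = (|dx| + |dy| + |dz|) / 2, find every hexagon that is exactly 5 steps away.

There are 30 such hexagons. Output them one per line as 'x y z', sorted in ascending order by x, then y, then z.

Walk ring at distance 5 from (-5, 5, 0):
Start at center + D4*5 = (-10, 5, 5)
  hex 0: (-10, 5, 5)
  hex 1: (-9, 4, 5)
  hex 2: (-8, 3, 5)
  hex 3: (-7, 2, 5)
  hex 4: (-6, 1, 5)
  hex 5: (-5, 0, 5)
  hex 6: (-4, 0, 4)
  hex 7: (-3, 0, 3)
  hex 8: (-2, 0, 2)
  hex 9: (-1, 0, 1)
  hex 10: (0, 0, 0)
  hex 11: (0, 1, -1)
  hex 12: (0, 2, -2)
  hex 13: (0, 3, -3)
  hex 14: (0, 4, -4)
  hex 15: (0, 5, -5)
  hex 16: (-1, 6, -5)
  hex 17: (-2, 7, -5)
  hex 18: (-3, 8, -5)
  hex 19: (-4, 9, -5)
  hex 20: (-5, 10, -5)
  hex 21: (-6, 10, -4)
  hex 22: (-7, 10, -3)
  hex 23: (-8, 10, -2)
  hex 24: (-9, 10, -1)
  hex 25: (-10, 10, 0)
  hex 26: (-10, 9, 1)
  hex 27: (-10, 8, 2)
  hex 28: (-10, 7, 3)
  hex 29: (-10, 6, 4)
Sorted: 30 hexes.

Answer: -10 5 5
-10 6 4
-10 7 3
-10 8 2
-10 9 1
-10 10 0
-9 4 5
-9 10 -1
-8 3 5
-8 10 -2
-7 2 5
-7 10 -3
-6 1 5
-6 10 -4
-5 0 5
-5 10 -5
-4 0 4
-4 9 -5
-3 0 3
-3 8 -5
-2 0 2
-2 7 -5
-1 0 1
-1 6 -5
0 0 0
0 1 -1
0 2 -2
0 3 -3
0 4 -4
0 5 -5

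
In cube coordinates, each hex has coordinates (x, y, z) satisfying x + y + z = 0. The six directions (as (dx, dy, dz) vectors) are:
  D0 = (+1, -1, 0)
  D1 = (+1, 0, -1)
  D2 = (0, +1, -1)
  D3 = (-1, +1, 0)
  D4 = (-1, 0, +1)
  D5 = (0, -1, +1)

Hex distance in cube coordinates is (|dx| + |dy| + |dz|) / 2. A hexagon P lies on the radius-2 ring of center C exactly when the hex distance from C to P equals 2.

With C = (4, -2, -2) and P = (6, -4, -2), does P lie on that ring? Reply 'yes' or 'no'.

Answer: yes

Derivation:
|px - cx| = |6 - 4| = 2
|py - cy| = |-4 - (-2)| = 2
|pz - cz| = |-2 - (-2)| = 0
distance = (2+2+0)/2 = 4/2 = 2
radius = 2; distance == radius -> yes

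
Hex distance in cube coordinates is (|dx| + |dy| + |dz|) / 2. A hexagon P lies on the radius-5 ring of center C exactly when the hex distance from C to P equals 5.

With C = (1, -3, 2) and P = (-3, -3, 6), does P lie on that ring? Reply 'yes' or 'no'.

Answer: no

Derivation:
|px - cx| = |-3 - 1| = 4
|py - cy| = |-3 - (-3)| = 0
|pz - cz| = |6 - 2| = 4
distance = (4+0+4)/2 = 8/2 = 4
radius = 5; distance != radius -> no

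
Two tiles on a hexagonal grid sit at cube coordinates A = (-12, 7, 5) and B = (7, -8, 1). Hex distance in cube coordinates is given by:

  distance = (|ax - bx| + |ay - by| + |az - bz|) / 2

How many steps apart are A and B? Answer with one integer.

|ax - bx| = |-12 - 7| = 19
|ay - by| = |7 - (-8)| = 15
|az - bz| = |5 - 1| = 4
distance = (19 + 15 + 4) / 2 = 38 / 2 = 19

Answer: 19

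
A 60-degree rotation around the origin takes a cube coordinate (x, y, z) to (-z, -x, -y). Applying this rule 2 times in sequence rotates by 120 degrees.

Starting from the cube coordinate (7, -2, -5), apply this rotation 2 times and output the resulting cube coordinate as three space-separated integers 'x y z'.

Start: (7, -2, -5)
Step 1: (7, -2, -5) -> (-(-5), -(7), -(-2)) = (5, -7, 2)
Step 2: (5, -7, 2) -> (-(2), -(5), -(-7)) = (-2, -5, 7)

Answer: -2 -5 7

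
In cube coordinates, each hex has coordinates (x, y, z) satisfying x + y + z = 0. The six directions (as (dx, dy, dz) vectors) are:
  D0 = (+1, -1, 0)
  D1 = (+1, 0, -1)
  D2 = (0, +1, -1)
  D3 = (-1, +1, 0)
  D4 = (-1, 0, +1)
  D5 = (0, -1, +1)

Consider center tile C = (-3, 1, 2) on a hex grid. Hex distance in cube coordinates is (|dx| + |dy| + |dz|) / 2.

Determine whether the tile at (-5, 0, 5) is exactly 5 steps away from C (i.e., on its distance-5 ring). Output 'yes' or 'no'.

Answer: no

Derivation:
|px - cx| = |-5 - (-3)| = 2
|py - cy| = |0 - 1| = 1
|pz - cz| = |5 - 2| = 3
distance = (2+1+3)/2 = 6/2 = 3
radius = 5; distance != radius -> no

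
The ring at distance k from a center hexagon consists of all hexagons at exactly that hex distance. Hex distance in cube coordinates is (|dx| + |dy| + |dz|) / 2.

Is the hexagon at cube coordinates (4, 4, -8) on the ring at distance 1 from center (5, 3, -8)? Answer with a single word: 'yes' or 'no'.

Answer: yes

Derivation:
|px - cx| = |4 - 5| = 1
|py - cy| = |4 - 3| = 1
|pz - cz| = |-8 - (-8)| = 0
distance = (1+1+0)/2 = 2/2 = 1
radius = 1; distance == radius -> yes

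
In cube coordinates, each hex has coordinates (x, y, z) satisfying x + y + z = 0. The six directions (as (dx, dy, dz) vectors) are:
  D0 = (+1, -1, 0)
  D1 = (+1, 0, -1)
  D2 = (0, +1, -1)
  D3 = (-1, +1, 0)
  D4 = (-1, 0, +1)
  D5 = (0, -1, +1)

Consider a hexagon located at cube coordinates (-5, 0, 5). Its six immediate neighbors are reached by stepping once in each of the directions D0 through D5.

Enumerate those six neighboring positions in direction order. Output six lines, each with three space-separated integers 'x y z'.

Center: (-5, 0, 5). Add each direction:
  D0: (-5, 0, 5) + (1, -1, 0) = (-4, -1, 5)
  D1: (-5, 0, 5) + (1, 0, -1) = (-4, 0, 4)
  D2: (-5, 0, 5) + (0, 1, -1) = (-5, 1, 4)
  D3: (-5, 0, 5) + (-1, 1, 0) = (-6, 1, 5)
  D4: (-5, 0, 5) + (-1, 0, 1) = (-6, 0, 6)
  D5: (-5, 0, 5) + (0, -1, 1) = (-5, -1, 6)

Answer: -4 -1 5
-4 0 4
-5 1 4
-6 1 5
-6 0 6
-5 -1 6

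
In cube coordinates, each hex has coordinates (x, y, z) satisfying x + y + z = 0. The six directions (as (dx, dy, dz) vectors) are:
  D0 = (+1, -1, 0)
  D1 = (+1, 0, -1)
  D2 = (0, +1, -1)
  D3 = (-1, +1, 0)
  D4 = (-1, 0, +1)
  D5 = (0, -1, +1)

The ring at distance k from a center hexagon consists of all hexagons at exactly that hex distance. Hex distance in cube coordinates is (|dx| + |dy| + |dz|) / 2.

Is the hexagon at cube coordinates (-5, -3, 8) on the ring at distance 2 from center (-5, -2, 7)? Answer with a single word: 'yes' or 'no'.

|px - cx| = |-5 - (-5)| = 0
|py - cy| = |-3 - (-2)| = 1
|pz - cz| = |8 - 7| = 1
distance = (0+1+1)/2 = 2/2 = 1
radius = 2; distance != radius -> no

Answer: no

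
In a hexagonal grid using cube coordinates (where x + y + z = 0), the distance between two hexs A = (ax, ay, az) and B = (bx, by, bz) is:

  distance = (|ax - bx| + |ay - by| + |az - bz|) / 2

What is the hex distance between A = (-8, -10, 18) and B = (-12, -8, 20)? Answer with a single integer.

Answer: 4

Derivation:
|ax - bx| = |-8 - (-12)| = 4
|ay - by| = |-10 - (-8)| = 2
|az - bz| = |18 - 20| = 2
distance = (4 + 2 + 2) / 2 = 8 / 2 = 4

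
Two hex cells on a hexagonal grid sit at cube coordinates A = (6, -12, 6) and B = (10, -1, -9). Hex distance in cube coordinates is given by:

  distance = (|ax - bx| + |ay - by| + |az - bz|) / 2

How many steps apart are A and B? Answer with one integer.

|ax - bx| = |6 - 10| = 4
|ay - by| = |-12 - (-1)| = 11
|az - bz| = |6 - (-9)| = 15
distance = (4 + 11 + 15) / 2 = 30 / 2 = 15

Answer: 15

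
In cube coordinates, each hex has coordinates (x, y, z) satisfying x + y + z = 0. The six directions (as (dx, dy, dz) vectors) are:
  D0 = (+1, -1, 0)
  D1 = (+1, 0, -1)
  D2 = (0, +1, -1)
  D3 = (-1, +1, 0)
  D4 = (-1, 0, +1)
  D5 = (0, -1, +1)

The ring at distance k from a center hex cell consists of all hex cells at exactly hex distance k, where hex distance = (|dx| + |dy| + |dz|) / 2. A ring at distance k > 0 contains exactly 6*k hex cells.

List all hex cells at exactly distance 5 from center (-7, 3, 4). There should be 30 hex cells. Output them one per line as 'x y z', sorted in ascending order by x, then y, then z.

Answer: -12 3 9
-12 4 8
-12 5 7
-12 6 6
-12 7 5
-12 8 4
-11 2 9
-11 8 3
-10 1 9
-10 8 2
-9 0 9
-9 8 1
-8 -1 9
-8 8 0
-7 -2 9
-7 8 -1
-6 -2 8
-6 7 -1
-5 -2 7
-5 6 -1
-4 -2 6
-4 5 -1
-3 -2 5
-3 4 -1
-2 -2 4
-2 -1 3
-2 0 2
-2 1 1
-2 2 0
-2 3 -1

Derivation:
Walk ring at distance 5 from (-7, 3, 4):
Start at center + D4*5 = (-12, 3, 9)
  hex 0: (-12, 3, 9)
  hex 1: (-11, 2, 9)
  hex 2: (-10, 1, 9)
  hex 3: (-9, 0, 9)
  hex 4: (-8, -1, 9)
  hex 5: (-7, -2, 9)
  hex 6: (-6, -2, 8)
  hex 7: (-5, -2, 7)
  hex 8: (-4, -2, 6)
  hex 9: (-3, -2, 5)
  hex 10: (-2, -2, 4)
  hex 11: (-2, -1, 3)
  hex 12: (-2, 0, 2)
  hex 13: (-2, 1, 1)
  hex 14: (-2, 2, 0)
  hex 15: (-2, 3, -1)
  hex 16: (-3, 4, -1)
  hex 17: (-4, 5, -1)
  hex 18: (-5, 6, -1)
  hex 19: (-6, 7, -1)
  hex 20: (-7, 8, -1)
  hex 21: (-8, 8, 0)
  hex 22: (-9, 8, 1)
  hex 23: (-10, 8, 2)
  hex 24: (-11, 8, 3)
  hex 25: (-12, 8, 4)
  hex 26: (-12, 7, 5)
  hex 27: (-12, 6, 6)
  hex 28: (-12, 5, 7)
  hex 29: (-12, 4, 8)
Sorted: 30 hexes.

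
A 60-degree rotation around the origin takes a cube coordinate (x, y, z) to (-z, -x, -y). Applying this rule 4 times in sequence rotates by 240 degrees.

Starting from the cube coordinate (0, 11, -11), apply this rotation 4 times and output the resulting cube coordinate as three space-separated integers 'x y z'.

Start: (0, 11, -11)
Step 1: (0, 11, -11) -> (-(-11), -(0), -(11)) = (11, 0, -11)
Step 2: (11, 0, -11) -> (-(-11), -(11), -(0)) = (11, -11, 0)
Step 3: (11, -11, 0) -> (-(0), -(11), -(-11)) = (0, -11, 11)
Step 4: (0, -11, 11) -> (-(11), -(0), -(-11)) = (-11, 0, 11)

Answer: -11 0 11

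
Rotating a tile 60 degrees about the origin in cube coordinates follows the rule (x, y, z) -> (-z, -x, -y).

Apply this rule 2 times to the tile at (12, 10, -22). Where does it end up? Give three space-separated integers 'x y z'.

Start: (12, 10, -22)
Step 1: (12, 10, -22) -> (-(-22), -(12), -(10)) = (22, -12, -10)
Step 2: (22, -12, -10) -> (-(-10), -(22), -(-12)) = (10, -22, 12)

Answer: 10 -22 12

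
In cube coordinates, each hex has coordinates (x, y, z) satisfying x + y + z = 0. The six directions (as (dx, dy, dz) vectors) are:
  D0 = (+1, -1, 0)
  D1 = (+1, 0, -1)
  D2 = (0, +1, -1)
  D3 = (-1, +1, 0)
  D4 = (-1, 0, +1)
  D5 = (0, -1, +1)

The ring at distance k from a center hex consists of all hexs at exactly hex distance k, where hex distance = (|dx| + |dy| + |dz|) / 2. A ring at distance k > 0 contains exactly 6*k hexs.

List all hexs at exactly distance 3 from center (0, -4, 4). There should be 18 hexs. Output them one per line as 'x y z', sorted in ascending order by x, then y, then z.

Answer: -3 -4 7
-3 -3 6
-3 -2 5
-3 -1 4
-2 -5 7
-2 -1 3
-1 -6 7
-1 -1 2
0 -7 7
0 -1 1
1 -7 6
1 -2 1
2 -7 5
2 -3 1
3 -7 4
3 -6 3
3 -5 2
3 -4 1

Derivation:
Walk ring at distance 3 from (0, -4, 4):
Start at center + D4*3 = (-3, -4, 7)
  hex 0: (-3, -4, 7)
  hex 1: (-2, -5, 7)
  hex 2: (-1, -6, 7)
  hex 3: (0, -7, 7)
  hex 4: (1, -7, 6)
  hex 5: (2, -7, 5)
  hex 6: (3, -7, 4)
  hex 7: (3, -6, 3)
  hex 8: (3, -5, 2)
  hex 9: (3, -4, 1)
  hex 10: (2, -3, 1)
  hex 11: (1, -2, 1)
  hex 12: (0, -1, 1)
  hex 13: (-1, -1, 2)
  hex 14: (-2, -1, 3)
  hex 15: (-3, -1, 4)
  hex 16: (-3, -2, 5)
  hex 17: (-3, -3, 6)
Sorted: 18 hexes.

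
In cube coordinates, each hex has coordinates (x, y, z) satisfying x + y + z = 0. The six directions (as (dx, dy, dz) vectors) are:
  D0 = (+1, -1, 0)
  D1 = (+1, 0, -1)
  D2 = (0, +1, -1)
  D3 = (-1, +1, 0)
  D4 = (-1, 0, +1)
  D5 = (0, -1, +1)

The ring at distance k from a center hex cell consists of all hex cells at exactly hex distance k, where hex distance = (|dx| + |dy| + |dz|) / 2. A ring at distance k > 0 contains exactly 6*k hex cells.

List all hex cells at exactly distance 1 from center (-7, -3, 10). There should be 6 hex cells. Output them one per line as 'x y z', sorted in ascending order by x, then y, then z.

Walk ring at distance 1 from (-7, -3, 10):
Start at center + D4*1 = (-8, -3, 11)
  hex 0: (-8, -3, 11)
  hex 1: (-7, -4, 11)
  hex 2: (-6, -4, 10)
  hex 3: (-6, -3, 9)
  hex 4: (-7, -2, 9)
  hex 5: (-8, -2, 10)
Sorted: 6 hexes.

Answer: -8 -3 11
-8 -2 10
-7 -4 11
-7 -2 9
-6 -4 10
-6 -3 9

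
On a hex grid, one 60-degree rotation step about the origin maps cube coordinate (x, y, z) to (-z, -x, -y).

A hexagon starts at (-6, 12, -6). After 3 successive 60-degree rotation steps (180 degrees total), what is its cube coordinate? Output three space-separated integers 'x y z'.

Start: (-6, 12, -6)
Step 1: (-6, 12, -6) -> (-(-6), -(-6), -(12)) = (6, 6, -12)
Step 2: (6, 6, -12) -> (-(-12), -(6), -(6)) = (12, -6, -6)
Step 3: (12, -6, -6) -> (-(-6), -(12), -(-6)) = (6, -12, 6)

Answer: 6 -12 6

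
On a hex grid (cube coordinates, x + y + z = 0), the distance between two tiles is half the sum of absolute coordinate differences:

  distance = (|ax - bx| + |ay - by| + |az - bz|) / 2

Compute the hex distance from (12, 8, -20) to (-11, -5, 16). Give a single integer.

Answer: 36

Derivation:
|ax - bx| = |12 - (-11)| = 23
|ay - by| = |8 - (-5)| = 13
|az - bz| = |-20 - 16| = 36
distance = (23 + 13 + 36) / 2 = 72 / 2 = 36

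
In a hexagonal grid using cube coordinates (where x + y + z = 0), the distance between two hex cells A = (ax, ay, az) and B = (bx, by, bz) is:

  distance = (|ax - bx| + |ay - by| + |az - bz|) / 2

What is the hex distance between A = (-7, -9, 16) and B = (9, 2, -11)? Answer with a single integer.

Answer: 27

Derivation:
|ax - bx| = |-7 - 9| = 16
|ay - by| = |-9 - 2| = 11
|az - bz| = |16 - (-11)| = 27
distance = (16 + 11 + 27) / 2 = 54 / 2 = 27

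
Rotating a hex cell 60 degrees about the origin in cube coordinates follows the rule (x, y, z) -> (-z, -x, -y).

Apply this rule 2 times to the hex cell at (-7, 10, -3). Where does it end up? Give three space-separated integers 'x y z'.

Start: (-7, 10, -3)
Step 1: (-7, 10, -3) -> (-(-3), -(-7), -(10)) = (3, 7, -10)
Step 2: (3, 7, -10) -> (-(-10), -(3), -(7)) = (10, -3, -7)

Answer: 10 -3 -7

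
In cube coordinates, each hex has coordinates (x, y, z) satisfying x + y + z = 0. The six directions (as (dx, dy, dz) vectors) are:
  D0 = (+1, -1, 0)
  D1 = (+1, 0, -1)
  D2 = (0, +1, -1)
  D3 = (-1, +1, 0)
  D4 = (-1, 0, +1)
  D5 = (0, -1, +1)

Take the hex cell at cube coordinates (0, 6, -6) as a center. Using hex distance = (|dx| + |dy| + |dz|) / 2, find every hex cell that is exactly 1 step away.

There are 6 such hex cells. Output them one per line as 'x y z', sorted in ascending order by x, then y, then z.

Walk ring at distance 1 from (0, 6, -6):
Start at center + D4*1 = (-1, 6, -5)
  hex 0: (-1, 6, -5)
  hex 1: (0, 5, -5)
  hex 2: (1, 5, -6)
  hex 3: (1, 6, -7)
  hex 4: (0, 7, -7)
  hex 5: (-1, 7, -6)
Sorted: 6 hexes.

Answer: -1 6 -5
-1 7 -6
0 5 -5
0 7 -7
1 5 -6
1 6 -7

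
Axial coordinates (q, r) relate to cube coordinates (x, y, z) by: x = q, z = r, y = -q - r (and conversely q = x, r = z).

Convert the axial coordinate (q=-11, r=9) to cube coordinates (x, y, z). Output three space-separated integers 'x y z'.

x = q = -11
z = r = 9
y = -x - z = -(-11) - (9) = 2

Answer: -11 2 9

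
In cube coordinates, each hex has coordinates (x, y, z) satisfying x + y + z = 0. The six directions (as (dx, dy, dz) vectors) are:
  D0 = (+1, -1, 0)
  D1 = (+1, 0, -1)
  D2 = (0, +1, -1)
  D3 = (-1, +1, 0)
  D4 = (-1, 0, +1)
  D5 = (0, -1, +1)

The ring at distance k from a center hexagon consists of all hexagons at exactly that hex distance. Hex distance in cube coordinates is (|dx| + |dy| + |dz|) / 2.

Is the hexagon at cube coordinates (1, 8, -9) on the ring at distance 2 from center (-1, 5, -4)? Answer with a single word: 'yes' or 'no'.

|px - cx| = |1 - (-1)| = 2
|py - cy| = |8 - 5| = 3
|pz - cz| = |-9 - (-4)| = 5
distance = (2+3+5)/2 = 10/2 = 5
radius = 2; distance != radius -> no

Answer: no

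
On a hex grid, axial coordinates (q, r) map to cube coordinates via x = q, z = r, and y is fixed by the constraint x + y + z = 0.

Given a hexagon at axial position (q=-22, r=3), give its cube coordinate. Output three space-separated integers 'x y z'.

Answer: -22 19 3

Derivation:
x = q = -22
z = r = 3
y = -x - z = -(-22) - (3) = 19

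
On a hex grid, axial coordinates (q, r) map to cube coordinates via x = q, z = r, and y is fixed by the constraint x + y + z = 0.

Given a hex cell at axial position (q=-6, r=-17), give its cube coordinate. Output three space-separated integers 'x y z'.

x = q = -6
z = r = -17
y = -x - z = -(-6) - (-17) = 23

Answer: -6 23 -17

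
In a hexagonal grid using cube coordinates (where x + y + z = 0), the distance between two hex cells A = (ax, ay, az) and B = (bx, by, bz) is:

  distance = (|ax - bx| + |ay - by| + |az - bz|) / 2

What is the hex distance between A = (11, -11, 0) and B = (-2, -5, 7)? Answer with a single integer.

|ax - bx| = |11 - (-2)| = 13
|ay - by| = |-11 - (-5)| = 6
|az - bz| = |0 - 7| = 7
distance = (13 + 6 + 7) / 2 = 26 / 2 = 13

Answer: 13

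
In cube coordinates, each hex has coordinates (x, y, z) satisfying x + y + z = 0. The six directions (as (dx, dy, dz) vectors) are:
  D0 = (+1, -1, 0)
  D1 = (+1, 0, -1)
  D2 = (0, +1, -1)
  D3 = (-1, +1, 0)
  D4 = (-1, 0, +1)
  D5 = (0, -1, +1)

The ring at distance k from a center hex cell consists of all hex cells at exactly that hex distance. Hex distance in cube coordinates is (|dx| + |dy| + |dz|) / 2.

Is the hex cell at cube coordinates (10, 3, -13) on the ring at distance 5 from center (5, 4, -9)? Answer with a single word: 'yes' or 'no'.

Answer: yes

Derivation:
|px - cx| = |10 - 5| = 5
|py - cy| = |3 - 4| = 1
|pz - cz| = |-13 - (-9)| = 4
distance = (5+1+4)/2 = 10/2 = 5
radius = 5; distance == radius -> yes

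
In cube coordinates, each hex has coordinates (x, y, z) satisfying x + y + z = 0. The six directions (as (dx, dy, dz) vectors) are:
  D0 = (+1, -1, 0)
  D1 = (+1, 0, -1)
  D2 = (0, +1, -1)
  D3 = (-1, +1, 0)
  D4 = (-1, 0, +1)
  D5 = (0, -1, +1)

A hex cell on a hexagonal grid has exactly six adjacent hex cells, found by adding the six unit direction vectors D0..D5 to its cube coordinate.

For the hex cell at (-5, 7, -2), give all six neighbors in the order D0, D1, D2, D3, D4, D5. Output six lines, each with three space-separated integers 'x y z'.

Answer: -4 6 -2
-4 7 -3
-5 8 -3
-6 8 -2
-6 7 -1
-5 6 -1

Derivation:
Center: (-5, 7, -2). Add each direction:
  D0: (-5, 7, -2) + (1, -1, 0) = (-4, 6, -2)
  D1: (-5, 7, -2) + (1, 0, -1) = (-4, 7, -3)
  D2: (-5, 7, -2) + (0, 1, -1) = (-5, 8, -3)
  D3: (-5, 7, -2) + (-1, 1, 0) = (-6, 8, -2)
  D4: (-5, 7, -2) + (-1, 0, 1) = (-6, 7, -1)
  D5: (-5, 7, -2) + (0, -1, 1) = (-5, 6, -1)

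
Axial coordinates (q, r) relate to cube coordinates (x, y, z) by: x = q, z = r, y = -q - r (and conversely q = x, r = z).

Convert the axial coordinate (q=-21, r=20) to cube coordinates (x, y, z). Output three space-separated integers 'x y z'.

Answer: -21 1 20

Derivation:
x = q = -21
z = r = 20
y = -x - z = -(-21) - (20) = 1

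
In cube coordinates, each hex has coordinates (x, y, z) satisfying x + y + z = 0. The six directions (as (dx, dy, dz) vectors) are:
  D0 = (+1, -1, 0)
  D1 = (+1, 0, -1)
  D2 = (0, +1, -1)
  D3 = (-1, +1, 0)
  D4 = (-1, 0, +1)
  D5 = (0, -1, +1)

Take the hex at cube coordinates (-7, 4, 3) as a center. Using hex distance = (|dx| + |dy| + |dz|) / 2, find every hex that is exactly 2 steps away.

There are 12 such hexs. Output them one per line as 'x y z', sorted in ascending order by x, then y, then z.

Answer: -9 4 5
-9 5 4
-9 6 3
-8 3 5
-8 6 2
-7 2 5
-7 6 1
-6 2 4
-6 5 1
-5 2 3
-5 3 2
-5 4 1

Derivation:
Walk ring at distance 2 from (-7, 4, 3):
Start at center + D4*2 = (-9, 4, 5)
  hex 0: (-9, 4, 5)
  hex 1: (-8, 3, 5)
  hex 2: (-7, 2, 5)
  hex 3: (-6, 2, 4)
  hex 4: (-5, 2, 3)
  hex 5: (-5, 3, 2)
  hex 6: (-5, 4, 1)
  hex 7: (-6, 5, 1)
  hex 8: (-7, 6, 1)
  hex 9: (-8, 6, 2)
  hex 10: (-9, 6, 3)
  hex 11: (-9, 5, 4)
Sorted: 12 hexes.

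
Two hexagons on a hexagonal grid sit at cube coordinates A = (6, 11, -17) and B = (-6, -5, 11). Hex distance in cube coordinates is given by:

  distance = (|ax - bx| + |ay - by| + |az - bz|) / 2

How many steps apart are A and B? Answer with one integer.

Answer: 28

Derivation:
|ax - bx| = |6 - (-6)| = 12
|ay - by| = |11 - (-5)| = 16
|az - bz| = |-17 - 11| = 28
distance = (12 + 16 + 28) / 2 = 56 / 2 = 28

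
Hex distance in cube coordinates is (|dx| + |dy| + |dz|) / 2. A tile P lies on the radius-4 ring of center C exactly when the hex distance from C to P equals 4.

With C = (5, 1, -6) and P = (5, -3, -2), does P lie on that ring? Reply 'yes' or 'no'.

Answer: yes

Derivation:
|px - cx| = |5 - 5| = 0
|py - cy| = |-3 - 1| = 4
|pz - cz| = |-2 - (-6)| = 4
distance = (0+4+4)/2 = 8/2 = 4
radius = 4; distance == radius -> yes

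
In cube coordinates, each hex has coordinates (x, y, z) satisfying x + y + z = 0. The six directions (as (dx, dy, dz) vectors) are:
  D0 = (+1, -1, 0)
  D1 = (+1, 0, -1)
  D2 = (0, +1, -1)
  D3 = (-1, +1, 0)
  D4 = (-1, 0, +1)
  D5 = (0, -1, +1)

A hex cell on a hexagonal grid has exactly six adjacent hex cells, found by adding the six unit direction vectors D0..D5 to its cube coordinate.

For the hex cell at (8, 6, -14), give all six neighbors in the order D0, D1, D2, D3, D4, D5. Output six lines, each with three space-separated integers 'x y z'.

Center: (8, 6, -14). Add each direction:
  D0: (8, 6, -14) + (1, -1, 0) = (9, 5, -14)
  D1: (8, 6, -14) + (1, 0, -1) = (9, 6, -15)
  D2: (8, 6, -14) + (0, 1, -1) = (8, 7, -15)
  D3: (8, 6, -14) + (-1, 1, 0) = (7, 7, -14)
  D4: (8, 6, -14) + (-1, 0, 1) = (7, 6, -13)
  D5: (8, 6, -14) + (0, -1, 1) = (8, 5, -13)

Answer: 9 5 -14
9 6 -15
8 7 -15
7 7 -14
7 6 -13
8 5 -13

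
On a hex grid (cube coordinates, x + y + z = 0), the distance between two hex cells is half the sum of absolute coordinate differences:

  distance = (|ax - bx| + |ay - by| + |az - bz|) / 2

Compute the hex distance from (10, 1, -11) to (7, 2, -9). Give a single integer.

Answer: 3

Derivation:
|ax - bx| = |10 - 7| = 3
|ay - by| = |1 - 2| = 1
|az - bz| = |-11 - (-9)| = 2
distance = (3 + 1 + 2) / 2 = 6 / 2 = 3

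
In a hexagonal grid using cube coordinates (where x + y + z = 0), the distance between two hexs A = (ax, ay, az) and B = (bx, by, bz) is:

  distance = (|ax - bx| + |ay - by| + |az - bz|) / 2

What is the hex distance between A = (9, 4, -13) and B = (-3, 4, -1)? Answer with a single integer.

|ax - bx| = |9 - (-3)| = 12
|ay - by| = |4 - 4| = 0
|az - bz| = |-13 - (-1)| = 12
distance = (12 + 0 + 12) / 2 = 24 / 2 = 12

Answer: 12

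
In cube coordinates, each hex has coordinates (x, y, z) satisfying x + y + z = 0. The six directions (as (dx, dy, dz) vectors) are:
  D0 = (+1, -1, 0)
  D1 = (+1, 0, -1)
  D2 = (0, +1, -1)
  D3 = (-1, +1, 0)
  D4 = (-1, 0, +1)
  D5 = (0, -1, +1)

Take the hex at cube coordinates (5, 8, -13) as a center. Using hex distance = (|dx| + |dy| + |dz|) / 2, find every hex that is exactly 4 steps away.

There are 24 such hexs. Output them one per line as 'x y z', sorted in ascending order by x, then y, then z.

Answer: 1 8 -9
1 9 -10
1 10 -11
1 11 -12
1 12 -13
2 7 -9
2 12 -14
3 6 -9
3 12 -15
4 5 -9
4 12 -16
5 4 -9
5 12 -17
6 4 -10
6 11 -17
7 4 -11
7 10 -17
8 4 -12
8 9 -17
9 4 -13
9 5 -14
9 6 -15
9 7 -16
9 8 -17

Derivation:
Walk ring at distance 4 from (5, 8, -13):
Start at center + D4*4 = (1, 8, -9)
  hex 0: (1, 8, -9)
  hex 1: (2, 7, -9)
  hex 2: (3, 6, -9)
  hex 3: (4, 5, -9)
  hex 4: (5, 4, -9)
  hex 5: (6, 4, -10)
  hex 6: (7, 4, -11)
  hex 7: (8, 4, -12)
  hex 8: (9, 4, -13)
  hex 9: (9, 5, -14)
  hex 10: (9, 6, -15)
  hex 11: (9, 7, -16)
  hex 12: (9, 8, -17)
  hex 13: (8, 9, -17)
  hex 14: (7, 10, -17)
  hex 15: (6, 11, -17)
  hex 16: (5, 12, -17)
  hex 17: (4, 12, -16)
  hex 18: (3, 12, -15)
  hex 19: (2, 12, -14)
  hex 20: (1, 12, -13)
  hex 21: (1, 11, -12)
  hex 22: (1, 10, -11)
  hex 23: (1, 9, -10)
Sorted: 24 hexes.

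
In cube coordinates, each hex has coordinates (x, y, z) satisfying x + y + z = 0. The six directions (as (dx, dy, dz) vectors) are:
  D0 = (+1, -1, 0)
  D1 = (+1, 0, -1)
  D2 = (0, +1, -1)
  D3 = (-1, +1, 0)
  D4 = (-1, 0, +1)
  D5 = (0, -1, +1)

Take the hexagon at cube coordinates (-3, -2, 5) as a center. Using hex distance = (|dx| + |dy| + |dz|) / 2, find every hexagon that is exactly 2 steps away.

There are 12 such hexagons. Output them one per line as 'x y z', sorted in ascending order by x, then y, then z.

Walk ring at distance 2 from (-3, -2, 5):
Start at center + D4*2 = (-5, -2, 7)
  hex 0: (-5, -2, 7)
  hex 1: (-4, -3, 7)
  hex 2: (-3, -4, 7)
  hex 3: (-2, -4, 6)
  hex 4: (-1, -4, 5)
  hex 5: (-1, -3, 4)
  hex 6: (-1, -2, 3)
  hex 7: (-2, -1, 3)
  hex 8: (-3, 0, 3)
  hex 9: (-4, 0, 4)
  hex 10: (-5, 0, 5)
  hex 11: (-5, -1, 6)
Sorted: 12 hexes.

Answer: -5 -2 7
-5 -1 6
-5 0 5
-4 -3 7
-4 0 4
-3 -4 7
-3 0 3
-2 -4 6
-2 -1 3
-1 -4 5
-1 -3 4
-1 -2 3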